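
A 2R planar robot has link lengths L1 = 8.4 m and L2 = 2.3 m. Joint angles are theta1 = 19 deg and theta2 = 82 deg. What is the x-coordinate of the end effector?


Convert angles to radians: theta1 = 0.3316, theta2 = 1.4312
x = L1*cos(theta1) + L2*cos(theta1+theta2)
x = 7.9424 + -0.4389
x = 7.5035


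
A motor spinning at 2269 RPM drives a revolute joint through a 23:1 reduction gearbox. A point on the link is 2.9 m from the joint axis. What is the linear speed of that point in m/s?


omega_motor = 2269 * 2*pi/60 = 237.6091 rad/s
omega_joint = omega_motor / 23 = 10.3308 rad/s
v = omega_joint * r = 10.3308 * 2.9
= 29.9594 m/s


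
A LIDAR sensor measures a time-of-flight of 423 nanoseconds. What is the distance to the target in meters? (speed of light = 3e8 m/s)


tof = 423 ns = 4.23e-07 s
dist = c * tof / 2
= 3e8 * 4.23e-07 / 2
= 63.45 m


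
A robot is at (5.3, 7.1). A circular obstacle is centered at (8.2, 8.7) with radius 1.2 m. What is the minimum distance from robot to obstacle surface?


center_dist = sqrt((5.3-8.2)^2 + (7.1-8.7)^2)
= sqrt(8.41 + 2.56)
= 3.3121
min_dist = center_dist - radius = 3.3121 - 1.2 = 2.1121 m


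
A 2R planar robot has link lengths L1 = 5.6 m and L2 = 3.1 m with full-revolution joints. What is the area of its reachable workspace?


r_max = L1 + L2 = 8.7 m
r_min = |L1 - L2| = 2.5 m
Area = pi*(r_max^2 - r_min^2)
= pi*(75.69 - 6.25)
= pi * 69.44
= 218.1522 m^2


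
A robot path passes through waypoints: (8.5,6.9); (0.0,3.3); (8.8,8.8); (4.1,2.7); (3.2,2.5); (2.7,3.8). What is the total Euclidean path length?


Segment lengths:
  seg1 = sqrt((-8.5)^2 + (-3.6)^2) = 9.2309
  seg2 = sqrt((8.8)^2 + (5.5)^2) = 10.3774
  seg3 = sqrt((-4.7)^2 + (-6.1)^2) = 7.7006
  seg4 = sqrt((-0.9)^2 + (-0.2)^2) = 0.922
  seg5 = sqrt((-0.5)^2 + (1.3)^2) = 1.3928
Total = 29.6237


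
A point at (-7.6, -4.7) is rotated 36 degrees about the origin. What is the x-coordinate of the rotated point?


x' = x*cos(theta) - y*sin(theta)
cos(36 deg) = 0.809, sin(36 deg) = 0.5878
x' = -7.6 * 0.809 - -4.7 * 0.5878
= -6.1485 - -2.7626
= -3.3859


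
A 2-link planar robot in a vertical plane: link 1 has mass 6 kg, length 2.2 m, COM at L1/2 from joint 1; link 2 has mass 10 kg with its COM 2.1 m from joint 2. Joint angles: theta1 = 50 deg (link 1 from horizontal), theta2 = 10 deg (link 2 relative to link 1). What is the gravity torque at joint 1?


Horizontal distance from joint 1 to link-1 COM:
  x_c1 = (L1/2)*cos(t1) = 1.1 * 0.6428 = 0.7071 m
Horizontal distance from joint 1 to link-2 COM:
  x_c2 = L1*cos(t1) + Lc2*cos(t1+t2)
       = 2.2*0.6428 + 2.1*0.5 = 2.4641 m
tau1 = m1*g*x_c1 + m2*g*x_c2
     = 6*9.81*0.7071 + 10*9.81*2.4641
     = 41.6179 + 241.7314
     = 283.3493 Nm


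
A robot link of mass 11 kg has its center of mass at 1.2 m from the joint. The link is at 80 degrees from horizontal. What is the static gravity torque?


tau = m*g*L*cos(angle)
= 11 * 9.81 * 1.2 * cos(80 deg)
= 11 * 9.81 * 1.2 * 0.1736
= 22.486 Nm


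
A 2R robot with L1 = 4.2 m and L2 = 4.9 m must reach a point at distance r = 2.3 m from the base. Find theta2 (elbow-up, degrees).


cos(theta2) = (r^2 - L1^2 - L2^2) / (2*L1*L2)
cos(theta2) = (5.29 - 17.64 - 24.01) / 41.16
cos(theta2) = -0.883382
theta2 = 152.0531 degrees


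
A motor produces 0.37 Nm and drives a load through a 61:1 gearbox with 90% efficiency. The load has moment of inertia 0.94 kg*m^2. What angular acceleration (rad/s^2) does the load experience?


tau_out = tau_motor * N * eta
= 0.37 * 61 * 0.9 = 20.313 Nm
alpha = tau_out / I = 20.313 / 0.94
= 21.6096 rad/s^2


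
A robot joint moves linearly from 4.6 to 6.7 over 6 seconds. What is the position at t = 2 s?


s = t/T = 2/6 = 0.3333
p(t) = p0 + (pf-p0)*s
= 4.6 + (6.7 - 4.6) * 0.3333
= 5.3


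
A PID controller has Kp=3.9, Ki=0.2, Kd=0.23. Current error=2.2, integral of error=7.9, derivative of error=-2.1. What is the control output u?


u = Kp*e + Ki*int(e) + Kd*de/dt
= 3.9*2.2 + 0.2*7.9 + 0.23*(-2.1)
= 8.58 + 1.58 + -0.483
= 9.677


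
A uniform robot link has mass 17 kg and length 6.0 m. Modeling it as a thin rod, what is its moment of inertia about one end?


I = (1/3) * m * L^2
= (1/3) * 17 * 6.0^2
= 0.333333 * 17 * 36.0
= 204.0 kg*m^2


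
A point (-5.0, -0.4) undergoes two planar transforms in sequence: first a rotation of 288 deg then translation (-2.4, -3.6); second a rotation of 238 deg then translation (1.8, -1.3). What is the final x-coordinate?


After transform 1:
x1 = cos(288)*-5.0 - sin(288)*-0.4 + -2.4 = -4.3255
y1 = sin(288)*-5.0 + cos(288)*-0.4 + -3.6 = 1.0317
After transform 2:
x2 = cos(238)*-4.3255 - sin(238)*1.0317 + 1.8
= 4.9671


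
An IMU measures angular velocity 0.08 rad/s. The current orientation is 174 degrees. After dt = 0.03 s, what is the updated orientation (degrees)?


delta_theta = w * dt = 0.08 * 0.03 = 0.0024 rad
= 0.1375 deg
theta_new = 174 + 0.1375 = 174.1375 deg


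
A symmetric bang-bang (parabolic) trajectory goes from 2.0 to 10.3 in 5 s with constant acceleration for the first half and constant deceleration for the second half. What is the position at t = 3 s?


Symmetric rest-to-rest: each phase covers (pf-p0)/2 in time T/2. 0.5*a*(T/2)^2 = (pf-p0)/2 => a = 4*(pf-p0)/T^2
a = 4*(10.3-2.0)/5^2 = 1.328
t = 3 is in the deceleration phase (t > T/2).
p = pf - 0.5*a*(T-t)^2 = 10.3 - 0.5*1.328*2^2
= 7.644


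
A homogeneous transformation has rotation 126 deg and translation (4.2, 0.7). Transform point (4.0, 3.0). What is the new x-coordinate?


x' = cos(theta)*px - sin(theta)*py + tx
= -0.5878*4.0 - 0.809*3.0 + 4.2
= -0.5782


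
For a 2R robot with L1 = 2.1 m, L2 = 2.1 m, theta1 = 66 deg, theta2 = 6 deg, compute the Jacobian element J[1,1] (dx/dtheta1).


J[1,1] = -L1*sin(t1) - L2*sin(t1+t2)
= -2.1*sin(66) - 2.1*sin(72)
= -3.9157


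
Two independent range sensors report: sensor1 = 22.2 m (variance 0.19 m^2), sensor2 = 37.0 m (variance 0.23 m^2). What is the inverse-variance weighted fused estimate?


w1 = (1/var1) / (1/var1 + 1/var2)
   = 5.2632 / (5.2632 + 4.3478) = 0.5476
w2 = 1 - w1 = 0.4524
fused = w1*s1 + w2*s2 = 12.1571 + 16.7381
= 28.8952 m


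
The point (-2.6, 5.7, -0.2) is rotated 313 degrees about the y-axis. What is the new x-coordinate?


Rotation about y-axis: x' = x*cos(theta) + z*sin(theta)
= -2.6 * 0.682 + -0.2 * -0.7314
= -1.6269


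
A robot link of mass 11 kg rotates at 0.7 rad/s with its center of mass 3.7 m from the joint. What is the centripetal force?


F = m * omega^2 * r
= 11 * 0.7^2 * 3.7
= 11 * 0.49 * 3.7
= 19.943 N


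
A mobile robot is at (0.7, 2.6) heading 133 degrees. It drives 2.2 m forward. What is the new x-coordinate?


x_new = x0 + d*cos(theta)
= 0.7 + 2.2*cos(133)
= 0.7 + -1.5004
= -0.8004


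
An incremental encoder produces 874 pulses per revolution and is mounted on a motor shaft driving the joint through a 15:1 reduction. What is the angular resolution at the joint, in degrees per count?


counts per rev = 874
effective counts at joint = 874 * 15 = 13110
resolution = 360 / 13110
= 0.0275 deg/count


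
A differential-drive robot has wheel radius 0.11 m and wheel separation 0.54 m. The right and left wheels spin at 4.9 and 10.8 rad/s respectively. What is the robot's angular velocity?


vR = r*wR = 0.11*4.9 = 0.539 m/s
vL = r*wL = 0.11*10.8 = 1.188 m/s
v = (vR+vL)/2 = 0.8635 m/s
omega = (vR-vL)/L = -1.2019 rad/s
angular velocity = -1.2019 rad/s


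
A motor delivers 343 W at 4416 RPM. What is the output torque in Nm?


omega = 4416 * 2*pi/60 = 462.4424 rad/s
tau = P / omega = 343 / 462.4424
= 0.7417 Nm


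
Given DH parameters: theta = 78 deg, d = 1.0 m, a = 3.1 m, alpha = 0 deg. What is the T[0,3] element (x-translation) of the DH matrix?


T[0,3] = a * cos(theta)
= 3.1 * cos(78 deg)
= 3.1 * 0.2079
= 0.6445


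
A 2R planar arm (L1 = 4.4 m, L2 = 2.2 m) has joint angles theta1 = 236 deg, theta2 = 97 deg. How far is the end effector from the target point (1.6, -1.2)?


End effector via forward kinematics:
x = L1*cos(t1) + L2*cos(t1+t2) = -0.5002
y = L1*sin(t1) + L2*sin(t1+t2) = -4.6465
Distance to target:
d = sqrt((1.6 - -0.5002)^2 + (-1.2 - -4.6465)^2)
= sqrt(4.411 + 11.8787)
= 4.036 m


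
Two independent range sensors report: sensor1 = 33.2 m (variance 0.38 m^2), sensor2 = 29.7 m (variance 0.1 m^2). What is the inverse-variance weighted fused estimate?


w1 = (1/var1) / (1/var1 + 1/var2)
   = 2.6316 / (2.6316 + 10.0) = 0.2083
w2 = 1 - w1 = 0.7917
fused = w1*s1 + w2*s2 = 6.9167 + 23.5125
= 30.4292 m


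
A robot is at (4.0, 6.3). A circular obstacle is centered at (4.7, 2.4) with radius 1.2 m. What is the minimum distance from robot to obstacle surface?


center_dist = sqrt((4.0-4.7)^2 + (6.3-2.4)^2)
= sqrt(0.49 + 15.21)
= 3.9623
min_dist = center_dist - radius = 3.9623 - 1.2 = 2.7623 m


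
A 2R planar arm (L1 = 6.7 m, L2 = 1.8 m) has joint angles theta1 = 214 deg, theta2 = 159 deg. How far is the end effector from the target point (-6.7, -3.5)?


End effector via forward kinematics:
x = L1*cos(t1) + L2*cos(t1+t2) = -3.8007
y = L1*sin(t1) + L2*sin(t1+t2) = -3.3417
Distance to target:
d = sqrt((-6.7 - -3.8007)^2 + (-3.5 - -3.3417)^2)
= sqrt(8.406 + 0.0251)
= 2.9036 m


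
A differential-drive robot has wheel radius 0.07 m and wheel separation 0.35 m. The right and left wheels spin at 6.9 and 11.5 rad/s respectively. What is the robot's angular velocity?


vR = r*wR = 0.07*6.9 = 0.483 m/s
vL = r*wL = 0.07*11.5 = 0.805 m/s
v = (vR+vL)/2 = 0.644 m/s
omega = (vR-vL)/L = -0.92 rad/s
angular velocity = -0.92 rad/s


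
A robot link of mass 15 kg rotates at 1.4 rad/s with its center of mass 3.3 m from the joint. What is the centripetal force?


F = m * omega^2 * r
= 15 * 1.4^2 * 3.3
= 15 * 1.96 * 3.3
= 97.02 N


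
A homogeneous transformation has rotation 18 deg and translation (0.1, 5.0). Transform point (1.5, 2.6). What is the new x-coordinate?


x' = cos(theta)*px - sin(theta)*py + tx
= 0.9511*1.5 - 0.309*2.6 + 0.1
= 0.7231


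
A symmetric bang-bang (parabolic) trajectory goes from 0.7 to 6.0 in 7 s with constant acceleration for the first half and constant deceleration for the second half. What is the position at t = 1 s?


Symmetric rest-to-rest: each phase covers (pf-p0)/2 in time T/2. 0.5*a*(T/2)^2 = (pf-p0)/2 => a = 4*(pf-p0)/T^2
a = 4*(6.0-0.7)/7^2 = 0.4327
t = 1 is in the acceleration phase (t <= T/2).
p = p0 + 0.5*a*t^2 = 0.7 + 0.5*0.4327*1^2
= 0.9163


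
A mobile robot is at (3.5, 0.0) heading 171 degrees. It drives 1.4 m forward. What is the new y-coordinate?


y_new = y0 + d*sin(theta)
= 0.0 + 1.4*sin(171)
= 0.0 + 0.219
= 0.219


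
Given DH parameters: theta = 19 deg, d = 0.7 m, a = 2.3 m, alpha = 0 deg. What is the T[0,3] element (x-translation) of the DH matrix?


T[0,3] = a * cos(theta)
= 2.3 * cos(19 deg)
= 2.3 * 0.9455
= 2.1747


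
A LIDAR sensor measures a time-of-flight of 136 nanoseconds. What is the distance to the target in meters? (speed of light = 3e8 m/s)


tof = 136 ns = 1.36e-07 s
dist = c * tof / 2
= 3e8 * 1.36e-07 / 2
= 20.4 m


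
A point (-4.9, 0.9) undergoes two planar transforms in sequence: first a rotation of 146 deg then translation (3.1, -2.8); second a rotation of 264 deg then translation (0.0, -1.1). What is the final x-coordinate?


After transform 1:
x1 = cos(146)*-4.9 - sin(146)*0.9 + 3.1 = 6.659
y1 = sin(146)*-4.9 + cos(146)*0.9 + -2.8 = -6.2862
After transform 2:
x2 = cos(264)*6.659 - sin(264)*-6.2862 + 0.0
= -6.9478


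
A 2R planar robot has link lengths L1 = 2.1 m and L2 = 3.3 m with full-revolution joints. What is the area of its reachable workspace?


r_max = L1 + L2 = 5.4 m
r_min = |L1 - L2| = 1.2 m
Area = pi*(r_max^2 - r_min^2)
= pi*(29.16 - 1.44)
= pi * 27.72
= 87.0849 m^2


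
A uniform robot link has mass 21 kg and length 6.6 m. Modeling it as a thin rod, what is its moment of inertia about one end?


I = (1/3) * m * L^2
= (1/3) * 21 * 6.6^2
= 0.333333 * 21 * 43.56
= 304.92 kg*m^2


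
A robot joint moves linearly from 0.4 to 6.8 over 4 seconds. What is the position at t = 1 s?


s = t/T = 1/4 = 0.25
p(t) = p0 + (pf-p0)*s
= 0.4 + (6.8 - 0.4) * 0.25
= 2.0


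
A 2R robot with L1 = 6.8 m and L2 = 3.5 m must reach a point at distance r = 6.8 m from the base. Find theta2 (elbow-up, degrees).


cos(theta2) = (r^2 - L1^2 - L2^2) / (2*L1*L2)
cos(theta2) = (46.24 - 46.24 - 12.25) / 47.6
cos(theta2) = -0.257353
theta2 = 104.9131 degrees


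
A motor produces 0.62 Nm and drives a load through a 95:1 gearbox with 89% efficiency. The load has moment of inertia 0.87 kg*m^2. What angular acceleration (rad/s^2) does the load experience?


tau_out = tau_motor * N * eta
= 0.62 * 95 * 0.89 = 52.421 Nm
alpha = tau_out / I = 52.421 / 0.87
= 60.254 rad/s^2


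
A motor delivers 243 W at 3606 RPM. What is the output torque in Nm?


omega = 3606 * 2*pi/60 = 377.6194 rad/s
tau = P / omega = 243 / 377.6194
= 0.6435 Nm


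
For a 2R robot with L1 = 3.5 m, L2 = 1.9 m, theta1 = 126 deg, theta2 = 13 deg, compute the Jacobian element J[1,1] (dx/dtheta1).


J[1,1] = -L1*sin(t1) - L2*sin(t1+t2)
= -3.5*sin(126) - 1.9*sin(139)
= -4.0781


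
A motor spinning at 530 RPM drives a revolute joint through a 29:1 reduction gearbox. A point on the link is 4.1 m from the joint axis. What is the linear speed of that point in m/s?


omega_motor = 530 * 2*pi/60 = 55.5015 rad/s
omega_joint = omega_motor / 29 = 1.9138 rad/s
v = omega_joint * r = 1.9138 * 4.1
= 7.8468 m/s


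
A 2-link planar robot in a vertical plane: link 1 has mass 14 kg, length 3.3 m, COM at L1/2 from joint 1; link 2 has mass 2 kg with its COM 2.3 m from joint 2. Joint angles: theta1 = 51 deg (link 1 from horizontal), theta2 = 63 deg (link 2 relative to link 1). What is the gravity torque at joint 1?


Horizontal distance from joint 1 to link-1 COM:
  x_c1 = (L1/2)*cos(t1) = 1.65 * 0.6293 = 1.0384 m
Horizontal distance from joint 1 to link-2 COM:
  x_c2 = L1*cos(t1) + Lc2*cos(t1+t2)
       = 3.3*0.6293 + 2.3*-0.4067 = 1.1413 m
tau1 = m1*g*x_c1 + m2*g*x_c2
     = 14*9.81*1.0384 + 2*9.81*1.1413
     = 142.6109 + 22.3916
     = 165.0025 Nm


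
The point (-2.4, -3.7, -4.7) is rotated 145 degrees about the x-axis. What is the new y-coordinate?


Rotation about x-axis: y' = y*cos(theta) - z*sin(theta)
= -3.7 * -0.8192 - -4.7 * 0.5736
= 5.7267


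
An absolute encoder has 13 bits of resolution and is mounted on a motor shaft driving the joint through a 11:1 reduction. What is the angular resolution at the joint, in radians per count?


counts = 2^13 = 8192
effective counts at joint = 8192 * 11 = 90112
resolution = 2*pi / 90112
= 6.9726e-05 rad/count


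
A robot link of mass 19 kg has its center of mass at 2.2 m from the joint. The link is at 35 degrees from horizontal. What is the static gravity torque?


tau = m*g*L*cos(angle)
= 19 * 9.81 * 2.2 * cos(35 deg)
= 19 * 9.81 * 2.2 * 0.8192
= 335.8998 Nm


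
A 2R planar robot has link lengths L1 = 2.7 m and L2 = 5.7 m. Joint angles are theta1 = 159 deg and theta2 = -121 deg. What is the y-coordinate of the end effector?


Convert angles to radians: theta1 = 2.7751, theta2 = -2.1118
y = L1*sin(theta1) + L2*sin(theta1+theta2)
y = 0.9676 + 3.5093
y = 4.4769


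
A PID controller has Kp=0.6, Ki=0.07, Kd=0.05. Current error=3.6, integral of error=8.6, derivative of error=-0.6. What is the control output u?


u = Kp*e + Ki*int(e) + Kd*de/dt
= 0.6*3.6 + 0.07*8.6 + 0.05*(-0.6)
= 2.16 + 0.602 + -0.03
= 2.732


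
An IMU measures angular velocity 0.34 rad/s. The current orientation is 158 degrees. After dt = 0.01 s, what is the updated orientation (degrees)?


delta_theta = w * dt = 0.34 * 0.01 = 0.0034 rad
= 0.1948 deg
theta_new = 158 + 0.1948 = 158.1948 deg


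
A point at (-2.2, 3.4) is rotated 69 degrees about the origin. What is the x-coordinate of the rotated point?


x' = x*cos(theta) - y*sin(theta)
cos(69 deg) = 0.3584, sin(69 deg) = 0.9336
x' = -2.2 * 0.3584 - 3.4 * 0.9336
= -0.7884 - 3.1742
= -3.9626


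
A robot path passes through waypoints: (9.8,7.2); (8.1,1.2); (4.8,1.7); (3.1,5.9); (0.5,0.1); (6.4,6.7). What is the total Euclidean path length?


Segment lengths:
  seg1 = sqrt((-1.7)^2 + (-6.0)^2) = 6.2362
  seg2 = sqrt((-3.3)^2 + (0.5)^2) = 3.3377
  seg3 = sqrt((-1.7)^2 + (4.2)^2) = 4.531
  seg4 = sqrt((-2.6)^2 + (-5.8)^2) = 6.3561
  seg5 = sqrt((5.9)^2 + (6.6)^2) = 8.8527
Total = 29.3136


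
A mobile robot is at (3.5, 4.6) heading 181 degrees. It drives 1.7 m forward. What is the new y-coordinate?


y_new = y0 + d*sin(theta)
= 4.6 + 1.7*sin(181)
= 4.6 + -0.0297
= 4.5703


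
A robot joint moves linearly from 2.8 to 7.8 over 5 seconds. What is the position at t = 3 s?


s = t/T = 3/5 = 0.6
p(t) = p0 + (pf-p0)*s
= 2.8 + (7.8 - 2.8) * 0.6
= 5.8


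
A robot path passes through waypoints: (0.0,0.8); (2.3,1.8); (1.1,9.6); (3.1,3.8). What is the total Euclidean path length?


Segment lengths:
  seg1 = sqrt((2.3)^2 + (1.0)^2) = 2.508
  seg2 = sqrt((-1.2)^2 + (7.8)^2) = 7.8918
  seg3 = sqrt((2.0)^2 + (-5.8)^2) = 6.1351
Total = 16.5349


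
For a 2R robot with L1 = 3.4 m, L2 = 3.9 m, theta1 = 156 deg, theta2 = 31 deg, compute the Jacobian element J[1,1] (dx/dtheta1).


J[1,1] = -L1*sin(t1) - L2*sin(t1+t2)
= -3.4*sin(156) - 3.9*sin(187)
= -0.9076


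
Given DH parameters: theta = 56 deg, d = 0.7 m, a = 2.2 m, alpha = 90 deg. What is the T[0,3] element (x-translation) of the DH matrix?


T[0,3] = a * cos(theta)
= 2.2 * cos(56 deg)
= 2.2 * 0.5592
= 1.2302


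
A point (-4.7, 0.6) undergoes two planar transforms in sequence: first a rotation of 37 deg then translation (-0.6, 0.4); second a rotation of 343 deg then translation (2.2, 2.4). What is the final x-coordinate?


After transform 1:
x1 = cos(37)*-4.7 - sin(37)*0.6 + -0.6 = -4.7147
y1 = sin(37)*-4.7 + cos(37)*0.6 + 0.4 = -1.9493
After transform 2:
x2 = cos(343)*-4.7147 - sin(343)*-1.9493 + 2.2
= -2.8786


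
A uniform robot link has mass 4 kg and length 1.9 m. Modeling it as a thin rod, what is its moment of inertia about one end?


I = (1/3) * m * L^2
= (1/3) * 4 * 1.9^2
= 0.333333 * 4 * 3.61
= 4.8133 kg*m^2


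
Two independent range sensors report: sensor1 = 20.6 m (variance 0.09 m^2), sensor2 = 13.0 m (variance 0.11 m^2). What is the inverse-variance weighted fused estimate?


w1 = (1/var1) / (1/var1 + 1/var2)
   = 11.1111 / (11.1111 + 9.0909) = 0.55
w2 = 1 - w1 = 0.45
fused = w1*s1 + w2*s2 = 11.33 + 5.85
= 17.18 m


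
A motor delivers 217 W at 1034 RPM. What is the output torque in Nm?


omega = 1034 * 2*pi/60 = 108.2802 rad/s
tau = P / omega = 217 / 108.2802
= 2.0041 Nm


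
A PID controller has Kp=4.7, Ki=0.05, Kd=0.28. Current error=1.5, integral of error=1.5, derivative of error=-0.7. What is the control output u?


u = Kp*e + Ki*int(e) + Kd*de/dt
= 4.7*1.5 + 0.05*1.5 + 0.28*(-0.7)
= 7.05 + 0.075 + -0.196
= 6.929


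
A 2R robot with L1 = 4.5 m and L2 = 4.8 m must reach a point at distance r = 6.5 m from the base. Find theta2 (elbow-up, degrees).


cos(theta2) = (r^2 - L1^2 - L2^2) / (2*L1*L2)
cos(theta2) = (42.25 - 20.25 - 23.04) / 43.2
cos(theta2) = -0.024074
theta2 = 91.3795 degrees


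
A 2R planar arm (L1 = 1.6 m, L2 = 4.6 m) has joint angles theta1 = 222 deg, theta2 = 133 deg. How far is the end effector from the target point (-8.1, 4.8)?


End effector via forward kinematics:
x = L1*cos(t1) + L2*cos(t1+t2) = 3.3935
y = L1*sin(t1) + L2*sin(t1+t2) = -1.4715
Distance to target:
d = sqrt((-8.1 - 3.3935)^2 + (4.8 - -1.4715)^2)
= sqrt(132.0997 + 39.332)
= 13.0932 m


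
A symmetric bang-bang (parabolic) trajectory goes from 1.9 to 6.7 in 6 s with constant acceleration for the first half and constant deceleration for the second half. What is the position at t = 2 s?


Symmetric rest-to-rest: each phase covers (pf-p0)/2 in time T/2. 0.5*a*(T/2)^2 = (pf-p0)/2 => a = 4*(pf-p0)/T^2
a = 4*(6.7-1.9)/6^2 = 0.5333
t = 2 is in the acceleration phase (t <= T/2).
p = p0 + 0.5*a*t^2 = 1.9 + 0.5*0.5333*2^2
= 2.9667


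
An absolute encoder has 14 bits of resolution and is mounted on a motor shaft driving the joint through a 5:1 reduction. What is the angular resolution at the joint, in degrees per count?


counts = 2^14 = 16384
effective counts at joint = 16384 * 5 = 81920
resolution = 360 / 81920
= 0.0044 deg/count


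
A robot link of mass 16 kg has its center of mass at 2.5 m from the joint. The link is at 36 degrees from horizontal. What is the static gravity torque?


tau = m*g*L*cos(angle)
= 16 * 9.81 * 2.5 * cos(36 deg)
= 16 * 9.81 * 2.5 * 0.809
= 317.4583 Nm


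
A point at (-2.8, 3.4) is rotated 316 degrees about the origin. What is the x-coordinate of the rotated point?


x' = x*cos(theta) - y*sin(theta)
cos(316 deg) = 0.7193, sin(316 deg) = -0.6947
x' = -2.8 * 0.7193 - 3.4 * -0.6947
= -2.0142 - -2.3618
= 0.3477


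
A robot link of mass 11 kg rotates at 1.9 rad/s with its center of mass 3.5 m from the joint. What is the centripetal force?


F = m * omega^2 * r
= 11 * 1.9^2 * 3.5
= 11 * 3.61 * 3.5
= 138.985 N


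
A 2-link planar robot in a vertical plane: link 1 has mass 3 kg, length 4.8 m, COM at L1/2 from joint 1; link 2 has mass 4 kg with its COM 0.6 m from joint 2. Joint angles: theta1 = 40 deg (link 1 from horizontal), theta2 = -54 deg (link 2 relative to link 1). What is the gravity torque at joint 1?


Horizontal distance from joint 1 to link-1 COM:
  x_c1 = (L1/2)*cos(t1) = 2.4 * 0.766 = 1.8385 m
Horizontal distance from joint 1 to link-2 COM:
  x_c2 = L1*cos(t1) + Lc2*cos(t1+t2)
       = 4.8*0.766 + 0.6*0.9703 = 4.2592 m
tau1 = m1*g*x_c1 + m2*g*x_c2
     = 3*9.81*1.8385 + 4*9.81*4.2592
     = 54.1073 + 167.1306
     = 221.2379 Nm


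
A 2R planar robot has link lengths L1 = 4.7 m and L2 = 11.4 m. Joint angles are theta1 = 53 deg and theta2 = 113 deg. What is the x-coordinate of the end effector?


Convert angles to radians: theta1 = 0.925, theta2 = 1.9722
x = L1*cos(theta1) + L2*cos(theta1+theta2)
x = 2.8285 + -11.0614
x = -8.2328


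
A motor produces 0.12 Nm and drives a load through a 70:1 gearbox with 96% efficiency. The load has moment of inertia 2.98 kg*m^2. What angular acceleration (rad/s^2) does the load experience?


tau_out = tau_motor * N * eta
= 0.12 * 70 * 0.96 = 8.064 Nm
alpha = tau_out / I = 8.064 / 2.98
= 2.706 rad/s^2


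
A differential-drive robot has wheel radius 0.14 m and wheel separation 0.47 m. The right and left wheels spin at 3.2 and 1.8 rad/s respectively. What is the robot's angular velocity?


vR = r*wR = 0.14*3.2 = 0.448 m/s
vL = r*wL = 0.14*1.8 = 0.252 m/s
v = (vR+vL)/2 = 0.35 m/s
omega = (vR-vL)/L = 0.417 rad/s
angular velocity = 0.417 rad/s


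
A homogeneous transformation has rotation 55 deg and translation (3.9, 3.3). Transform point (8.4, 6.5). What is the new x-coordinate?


x' = cos(theta)*px - sin(theta)*py + tx
= 0.5736*8.4 - 0.8192*6.5 + 3.9
= 3.3936


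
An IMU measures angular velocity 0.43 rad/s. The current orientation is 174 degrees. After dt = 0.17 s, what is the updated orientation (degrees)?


delta_theta = w * dt = 0.43 * 0.17 = 0.0731 rad
= 4.1883 deg
theta_new = 174 + 4.1883 = 178.1883 deg


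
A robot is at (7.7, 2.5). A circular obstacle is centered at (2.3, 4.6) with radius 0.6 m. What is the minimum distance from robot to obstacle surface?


center_dist = sqrt((7.7-2.3)^2 + (2.5-4.6)^2)
= sqrt(29.16 + 4.41)
= 5.794
min_dist = center_dist - radius = 5.794 - 0.6 = 5.194 m


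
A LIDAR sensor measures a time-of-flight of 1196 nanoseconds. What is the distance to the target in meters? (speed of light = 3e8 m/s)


tof = 1196 ns = 1.196e-06 s
dist = c * tof / 2
= 3e8 * 1.196e-06 / 2
= 179.4 m


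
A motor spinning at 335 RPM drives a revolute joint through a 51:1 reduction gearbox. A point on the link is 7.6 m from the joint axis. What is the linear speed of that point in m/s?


omega_motor = 335 * 2*pi/60 = 35.0811 rad/s
omega_joint = omega_motor / 51 = 0.6879 rad/s
v = omega_joint * r = 0.6879 * 7.6
= 5.2278 m/s


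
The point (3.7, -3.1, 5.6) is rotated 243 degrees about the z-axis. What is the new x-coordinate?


Rotation about z-axis: x' = x*cos(theta) - y*sin(theta)
= 3.7 * -0.454 - -3.1 * -0.891
= -4.4419


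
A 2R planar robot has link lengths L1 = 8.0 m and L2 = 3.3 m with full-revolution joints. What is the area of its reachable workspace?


r_max = L1 + L2 = 11.3 m
r_min = |L1 - L2| = 4.7 m
Area = pi*(r_max^2 - r_min^2)
= pi*(127.69 - 22.09)
= pi * 105.6
= 331.7522 m^2


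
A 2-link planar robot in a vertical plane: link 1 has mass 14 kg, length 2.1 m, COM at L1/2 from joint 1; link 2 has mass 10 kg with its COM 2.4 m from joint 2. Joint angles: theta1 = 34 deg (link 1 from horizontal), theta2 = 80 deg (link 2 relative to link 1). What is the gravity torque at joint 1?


Horizontal distance from joint 1 to link-1 COM:
  x_c1 = (L1/2)*cos(t1) = 1.05 * 0.829 = 0.8705 m
Horizontal distance from joint 1 to link-2 COM:
  x_c2 = L1*cos(t1) + Lc2*cos(t1+t2)
       = 2.1*0.829 + 2.4*-0.4067 = 0.7648 m
tau1 = m1*g*x_c1 + m2*g*x_c2
     = 14*9.81*0.8705 + 10*9.81*0.7648
     = 119.553 + 75.028
     = 194.581 Nm


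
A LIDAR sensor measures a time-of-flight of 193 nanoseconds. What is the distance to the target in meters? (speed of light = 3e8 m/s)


tof = 193 ns = 1.93e-07 s
dist = c * tof / 2
= 3e8 * 1.93e-07 / 2
= 28.95 m


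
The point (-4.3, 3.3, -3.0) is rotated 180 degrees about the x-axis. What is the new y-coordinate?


Rotation about x-axis: y' = y*cos(theta) - z*sin(theta)
= 3.3 * -1.0 - -3.0 * 0.0
= -3.3


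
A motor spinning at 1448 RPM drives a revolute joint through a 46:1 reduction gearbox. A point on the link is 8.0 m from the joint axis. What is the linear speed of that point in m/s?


omega_motor = 1448 * 2*pi/60 = 151.6342 rad/s
omega_joint = omega_motor / 46 = 3.2964 rad/s
v = omega_joint * r = 3.2964 * 8.0
= 26.3712 m/s


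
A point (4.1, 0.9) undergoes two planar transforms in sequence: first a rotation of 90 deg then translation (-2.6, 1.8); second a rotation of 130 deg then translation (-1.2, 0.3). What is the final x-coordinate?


After transform 1:
x1 = cos(90)*4.1 - sin(90)*0.9 + -2.6 = -3.5
y1 = sin(90)*4.1 + cos(90)*0.9 + 1.8 = 5.9
After transform 2:
x2 = cos(130)*-3.5 - sin(130)*5.9 + -1.2
= -3.4699


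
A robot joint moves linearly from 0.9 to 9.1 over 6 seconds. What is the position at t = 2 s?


s = t/T = 2/6 = 0.3333
p(t) = p0 + (pf-p0)*s
= 0.9 + (9.1 - 0.9) * 0.3333
= 3.6333


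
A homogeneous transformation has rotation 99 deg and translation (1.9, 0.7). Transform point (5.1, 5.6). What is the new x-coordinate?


x' = cos(theta)*px - sin(theta)*py + tx
= -0.1564*5.1 - 0.9877*5.6 + 1.9
= -4.4289


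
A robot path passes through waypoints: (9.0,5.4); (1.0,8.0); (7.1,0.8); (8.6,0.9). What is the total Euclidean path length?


Segment lengths:
  seg1 = sqrt((-8.0)^2 + (2.6)^2) = 8.4119
  seg2 = sqrt((6.1)^2 + (-7.2)^2) = 9.4366
  seg3 = sqrt((1.5)^2 + (0.1)^2) = 1.5033
Total = 19.3519


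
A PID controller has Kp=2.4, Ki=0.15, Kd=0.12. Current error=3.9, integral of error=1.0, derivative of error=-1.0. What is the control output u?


u = Kp*e + Ki*int(e) + Kd*de/dt
= 2.4*3.9 + 0.15*1.0 + 0.12*(-1.0)
= 9.36 + 0.15 + -0.12
= 9.39


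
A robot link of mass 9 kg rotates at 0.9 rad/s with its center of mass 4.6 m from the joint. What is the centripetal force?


F = m * omega^2 * r
= 9 * 0.9^2 * 4.6
= 9 * 0.81 * 4.6
= 33.534 N


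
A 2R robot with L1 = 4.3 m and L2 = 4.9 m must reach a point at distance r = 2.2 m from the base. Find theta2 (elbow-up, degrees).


cos(theta2) = (r^2 - L1^2 - L2^2) / (2*L1*L2)
cos(theta2) = (4.84 - 18.49 - 24.01) / 42.14
cos(theta2) = -0.893688
theta2 = 153.3404 degrees


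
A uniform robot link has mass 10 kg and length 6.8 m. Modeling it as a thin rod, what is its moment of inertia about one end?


I = (1/3) * m * L^2
= (1/3) * 10 * 6.8^2
= 0.333333 * 10 * 46.24
= 154.1333 kg*m^2


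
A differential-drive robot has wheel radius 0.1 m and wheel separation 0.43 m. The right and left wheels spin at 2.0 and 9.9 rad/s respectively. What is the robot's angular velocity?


vR = r*wR = 0.1*2.0 = 0.2 m/s
vL = r*wL = 0.1*9.9 = 0.99 m/s
v = (vR+vL)/2 = 0.595 m/s
omega = (vR-vL)/L = -1.8372 rad/s
angular velocity = -1.8372 rad/s


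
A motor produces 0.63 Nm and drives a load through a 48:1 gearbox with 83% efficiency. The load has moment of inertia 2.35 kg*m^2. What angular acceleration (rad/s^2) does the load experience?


tau_out = tau_motor * N * eta
= 0.63 * 48 * 0.83 = 25.0992 Nm
alpha = tau_out / I = 25.0992 / 2.35
= 10.6805 rad/s^2


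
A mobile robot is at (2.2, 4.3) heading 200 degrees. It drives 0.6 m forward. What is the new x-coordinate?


x_new = x0 + d*cos(theta)
= 2.2 + 0.6*cos(200)
= 2.2 + -0.5638
= 1.6362


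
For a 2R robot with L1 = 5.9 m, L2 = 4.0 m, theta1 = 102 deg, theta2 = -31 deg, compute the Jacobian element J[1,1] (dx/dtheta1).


J[1,1] = -L1*sin(t1) - L2*sin(t1+t2)
= -5.9*sin(102) - 4.0*sin(71)
= -9.5531


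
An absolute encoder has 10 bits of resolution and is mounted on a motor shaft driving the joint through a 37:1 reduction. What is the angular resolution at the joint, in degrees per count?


counts = 2^10 = 1024
effective counts at joint = 1024 * 37 = 37888
resolution = 360 / 37888
= 0.0095 deg/count


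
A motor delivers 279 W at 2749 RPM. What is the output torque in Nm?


omega = 2749 * 2*pi/60 = 287.8746 rad/s
tau = P / omega = 279 / 287.8746
= 0.9692 Nm


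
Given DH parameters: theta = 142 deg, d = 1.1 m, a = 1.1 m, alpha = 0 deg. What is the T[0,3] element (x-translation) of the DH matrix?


T[0,3] = a * cos(theta)
= 1.1 * cos(142 deg)
= 1.1 * -0.788
= -0.8668


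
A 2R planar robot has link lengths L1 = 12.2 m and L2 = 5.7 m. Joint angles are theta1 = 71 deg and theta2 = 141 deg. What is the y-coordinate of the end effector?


Convert angles to radians: theta1 = 1.2392, theta2 = 2.4609
y = L1*sin(theta1) + L2*sin(theta1+theta2)
y = 11.5353 + -3.0205
y = 8.5148


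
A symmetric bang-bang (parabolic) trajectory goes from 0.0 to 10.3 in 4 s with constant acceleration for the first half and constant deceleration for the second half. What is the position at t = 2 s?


Symmetric rest-to-rest: each phase covers (pf-p0)/2 in time T/2. 0.5*a*(T/2)^2 = (pf-p0)/2 => a = 4*(pf-p0)/T^2
a = 4*(10.3-0.0)/4^2 = 2.575
t = 2 is in the acceleration phase (t <= T/2).
p = p0 + 0.5*a*t^2 = 0.0 + 0.5*2.575*2^2
= 5.15


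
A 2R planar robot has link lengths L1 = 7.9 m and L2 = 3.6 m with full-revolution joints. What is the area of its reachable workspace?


r_max = L1 + L2 = 11.5 m
r_min = |L1 - L2| = 4.3 m
Area = pi*(r_max^2 - r_min^2)
= pi*(132.25 - 18.49)
= pi * 113.76
= 357.3876 m^2


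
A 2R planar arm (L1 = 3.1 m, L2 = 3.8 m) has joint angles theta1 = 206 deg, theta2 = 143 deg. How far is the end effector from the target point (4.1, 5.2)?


End effector via forward kinematics:
x = L1*cos(t1) + L2*cos(t1+t2) = 0.9439
y = L1*sin(t1) + L2*sin(t1+t2) = -2.084
Distance to target:
d = sqrt((4.1 - 0.9439)^2 + (5.2 - -2.084)^2)
= sqrt(9.9608 + 53.057)
= 7.9384 m


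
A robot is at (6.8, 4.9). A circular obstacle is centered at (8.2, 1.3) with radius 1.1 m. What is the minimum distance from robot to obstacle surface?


center_dist = sqrt((6.8-8.2)^2 + (4.9-1.3)^2)
= sqrt(1.96 + 12.96)
= 3.8626
min_dist = center_dist - radius = 3.8626 - 1.1 = 2.7626 m


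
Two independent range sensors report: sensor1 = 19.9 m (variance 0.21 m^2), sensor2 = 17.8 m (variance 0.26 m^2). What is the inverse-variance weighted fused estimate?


w1 = (1/var1) / (1/var1 + 1/var2)
   = 4.7619 / (4.7619 + 3.8462) = 0.5532
w2 = 1 - w1 = 0.4468
fused = w1*s1 + w2*s2 = 11.0085 + 7.9532
= 18.9617 m


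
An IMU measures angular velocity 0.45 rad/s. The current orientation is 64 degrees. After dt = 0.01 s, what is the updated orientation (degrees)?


delta_theta = w * dt = 0.45 * 0.01 = 0.0045 rad
= 0.2578 deg
theta_new = 64 + 0.2578 = 64.2578 deg


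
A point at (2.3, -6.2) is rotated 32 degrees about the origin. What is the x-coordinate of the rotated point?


x' = x*cos(theta) - y*sin(theta)
cos(32 deg) = 0.848, sin(32 deg) = 0.5299
x' = 2.3 * 0.848 - -6.2 * 0.5299
= 1.9505 - -3.2855
= 5.236


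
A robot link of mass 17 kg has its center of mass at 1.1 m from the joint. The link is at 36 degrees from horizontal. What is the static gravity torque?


tau = m*g*L*cos(angle)
= 17 * 9.81 * 1.1 * cos(36 deg)
= 17 * 9.81 * 1.1 * 0.809
= 148.4117 Nm


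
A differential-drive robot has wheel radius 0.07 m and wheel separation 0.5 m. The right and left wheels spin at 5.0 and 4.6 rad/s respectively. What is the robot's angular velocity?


vR = r*wR = 0.07*5.0 = 0.35 m/s
vL = r*wL = 0.07*4.6 = 0.322 m/s
v = (vR+vL)/2 = 0.336 m/s
omega = (vR-vL)/L = 0.056 rad/s
angular velocity = 0.056 rad/s


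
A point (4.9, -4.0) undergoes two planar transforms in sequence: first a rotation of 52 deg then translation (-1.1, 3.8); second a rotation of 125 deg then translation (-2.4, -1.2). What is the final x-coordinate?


After transform 1:
x1 = cos(52)*4.9 - sin(52)*-4.0 + -1.1 = 5.0688
y1 = sin(52)*4.9 + cos(52)*-4.0 + 3.8 = 5.1986
After transform 2:
x2 = cos(125)*5.0688 - sin(125)*5.1986 + -2.4
= -9.5658


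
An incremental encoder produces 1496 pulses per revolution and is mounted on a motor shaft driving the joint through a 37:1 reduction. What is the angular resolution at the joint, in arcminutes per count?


counts per rev = 1496
effective counts at joint = 1496 * 37 = 55352
resolution = 360*60 / 55352
= 0.3902 arcmin/count


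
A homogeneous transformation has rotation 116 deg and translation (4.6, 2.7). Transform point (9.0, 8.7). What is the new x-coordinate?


x' = cos(theta)*px - sin(theta)*py + tx
= -0.4384*9.0 - 0.8988*8.7 + 4.6
= -7.1648


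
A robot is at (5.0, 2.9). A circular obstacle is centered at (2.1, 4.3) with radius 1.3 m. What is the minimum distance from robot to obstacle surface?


center_dist = sqrt((5.0-2.1)^2 + (2.9-4.3)^2)
= sqrt(8.41 + 1.96)
= 3.2202
min_dist = center_dist - radius = 3.2202 - 1.3 = 1.9202 m


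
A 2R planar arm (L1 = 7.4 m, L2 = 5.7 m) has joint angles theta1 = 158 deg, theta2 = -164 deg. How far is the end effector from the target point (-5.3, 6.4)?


End effector via forward kinematics:
x = L1*cos(t1) + L2*cos(t1+t2) = -1.1924
y = L1*sin(t1) + L2*sin(t1+t2) = 2.1763
Distance to target:
d = sqrt((-5.3 - -1.1924)^2 + (6.4 - 2.1763)^2)
= sqrt(16.8725 + 17.8398)
= 5.8917 m


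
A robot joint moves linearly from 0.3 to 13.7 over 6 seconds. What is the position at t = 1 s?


s = t/T = 1/6 = 0.1667
p(t) = p0 + (pf-p0)*s
= 0.3 + (13.7 - 0.3) * 0.1667
= 2.5333


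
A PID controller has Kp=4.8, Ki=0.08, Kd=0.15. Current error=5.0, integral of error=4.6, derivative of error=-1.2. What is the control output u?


u = Kp*e + Ki*int(e) + Kd*de/dt
= 4.8*5.0 + 0.08*4.6 + 0.15*(-1.2)
= 24.0 + 0.368 + -0.18
= 24.188


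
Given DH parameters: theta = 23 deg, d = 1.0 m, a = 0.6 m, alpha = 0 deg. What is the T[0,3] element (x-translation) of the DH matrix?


T[0,3] = a * cos(theta)
= 0.6 * cos(23 deg)
= 0.6 * 0.9205
= 0.5523


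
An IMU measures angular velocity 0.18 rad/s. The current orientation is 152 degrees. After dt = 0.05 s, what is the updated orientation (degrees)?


delta_theta = w * dt = 0.18 * 0.05 = 0.009 rad
= 0.5157 deg
theta_new = 152 + 0.5157 = 152.5157 deg


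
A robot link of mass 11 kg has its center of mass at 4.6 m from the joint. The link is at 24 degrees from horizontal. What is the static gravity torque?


tau = m*g*L*cos(angle)
= 11 * 9.81 * 4.6 * cos(24 deg)
= 11 * 9.81 * 4.6 * 0.9135
= 453.4712 Nm


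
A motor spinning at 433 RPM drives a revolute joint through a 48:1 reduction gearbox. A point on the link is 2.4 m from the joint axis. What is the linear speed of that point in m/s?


omega_motor = 433 * 2*pi/60 = 45.3437 rad/s
omega_joint = omega_motor / 48 = 0.9447 rad/s
v = omega_joint * r = 0.9447 * 2.4
= 2.2672 m/s


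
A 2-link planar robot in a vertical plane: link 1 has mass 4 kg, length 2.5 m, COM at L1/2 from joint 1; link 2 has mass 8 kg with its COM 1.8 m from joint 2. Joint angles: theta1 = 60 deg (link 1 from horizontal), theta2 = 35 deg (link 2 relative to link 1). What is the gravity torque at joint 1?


Horizontal distance from joint 1 to link-1 COM:
  x_c1 = (L1/2)*cos(t1) = 1.25 * 0.5 = 0.625 m
Horizontal distance from joint 1 to link-2 COM:
  x_c2 = L1*cos(t1) + Lc2*cos(t1+t2)
       = 2.5*0.5 + 1.8*-0.0872 = 1.0931 m
tau1 = m1*g*x_c1 + m2*g*x_c2
     = 4*9.81*0.625 + 8*9.81*1.0931
     = 24.525 + 85.788
     = 110.313 Nm


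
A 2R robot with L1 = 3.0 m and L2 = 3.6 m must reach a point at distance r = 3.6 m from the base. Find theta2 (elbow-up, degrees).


cos(theta2) = (r^2 - L1^2 - L2^2) / (2*L1*L2)
cos(theta2) = (12.96 - 9.0 - 12.96) / 21.6
cos(theta2) = -0.416667
theta2 = 114.6243 degrees


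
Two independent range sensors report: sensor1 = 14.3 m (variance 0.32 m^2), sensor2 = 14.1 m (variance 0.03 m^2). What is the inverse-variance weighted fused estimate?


w1 = (1/var1) / (1/var1 + 1/var2)
   = 3.125 / (3.125 + 33.3333) = 0.0857
w2 = 1 - w1 = 0.9143
fused = w1*s1 + w2*s2 = 1.2257 + 12.8914
= 14.1171 m


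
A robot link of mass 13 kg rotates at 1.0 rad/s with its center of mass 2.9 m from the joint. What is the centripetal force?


F = m * omega^2 * r
= 13 * 1.0^2 * 2.9
= 13 * 1.0 * 2.9
= 37.7 N


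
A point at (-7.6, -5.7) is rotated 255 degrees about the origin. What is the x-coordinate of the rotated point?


x' = x*cos(theta) - y*sin(theta)
cos(255 deg) = -0.2588, sin(255 deg) = -0.9659
x' = -7.6 * -0.2588 - -5.7 * -0.9659
= 1.967 - 5.5058
= -3.5388


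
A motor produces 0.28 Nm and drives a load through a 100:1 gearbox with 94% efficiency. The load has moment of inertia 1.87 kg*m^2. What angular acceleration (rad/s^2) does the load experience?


tau_out = tau_motor * N * eta
= 0.28 * 100 * 0.94 = 26.32 Nm
alpha = tau_out / I = 26.32 / 1.87
= 14.0749 rad/s^2


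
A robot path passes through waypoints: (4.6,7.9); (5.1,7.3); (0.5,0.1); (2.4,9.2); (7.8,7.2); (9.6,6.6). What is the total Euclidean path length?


Segment lengths:
  seg1 = sqrt((0.5)^2 + (-0.6)^2) = 0.781
  seg2 = sqrt((-4.6)^2 + (-7.2)^2) = 8.544
  seg3 = sqrt((1.9)^2 + (9.1)^2) = 9.2962
  seg4 = sqrt((5.4)^2 + (-2.0)^2) = 5.7585
  seg5 = sqrt((1.8)^2 + (-0.6)^2) = 1.8974
Total = 26.2771


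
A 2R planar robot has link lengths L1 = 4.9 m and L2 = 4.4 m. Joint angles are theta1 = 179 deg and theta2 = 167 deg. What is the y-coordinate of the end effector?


Convert angles to radians: theta1 = 3.1241, theta2 = 2.9147
y = L1*sin(theta1) + L2*sin(theta1+theta2)
y = 0.0855 + -1.0645
y = -0.9789


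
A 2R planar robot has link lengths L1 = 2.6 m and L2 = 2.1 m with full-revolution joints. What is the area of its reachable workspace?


r_max = L1 + L2 = 4.7 m
r_min = |L1 - L2| = 0.5 m
Area = pi*(r_max^2 - r_min^2)
= pi*(22.09 - 0.25)
= pi * 21.84
= 68.6124 m^2


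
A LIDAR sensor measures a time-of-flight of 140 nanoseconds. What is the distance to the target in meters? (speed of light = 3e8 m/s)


tof = 140 ns = 1.4e-07 s
dist = c * tof / 2
= 3e8 * 1.4e-07 / 2
= 21.0 m


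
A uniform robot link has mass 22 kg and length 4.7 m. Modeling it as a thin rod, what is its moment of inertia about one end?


I = (1/3) * m * L^2
= (1/3) * 22 * 4.7^2
= 0.333333 * 22 * 22.09
= 161.9933 kg*m^2


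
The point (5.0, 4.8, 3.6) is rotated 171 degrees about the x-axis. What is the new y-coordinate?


Rotation about x-axis: y' = y*cos(theta) - z*sin(theta)
= 4.8 * -0.9877 - 3.6 * 0.1564
= -5.3041
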